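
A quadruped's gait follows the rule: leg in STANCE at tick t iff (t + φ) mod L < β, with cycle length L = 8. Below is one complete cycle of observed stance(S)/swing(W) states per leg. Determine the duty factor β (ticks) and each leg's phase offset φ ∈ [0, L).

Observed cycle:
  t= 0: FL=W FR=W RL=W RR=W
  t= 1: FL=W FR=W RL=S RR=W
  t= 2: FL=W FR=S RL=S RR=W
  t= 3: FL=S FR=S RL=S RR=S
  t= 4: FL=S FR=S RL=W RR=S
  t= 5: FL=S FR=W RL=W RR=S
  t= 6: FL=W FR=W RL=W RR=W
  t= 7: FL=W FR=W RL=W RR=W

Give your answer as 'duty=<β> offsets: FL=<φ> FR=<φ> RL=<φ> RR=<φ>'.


duty β = stance ticks per leg = 3
FL: stance ticks = 3; W→S at t=3 → φ=5
FR: stance ticks = 3; W→S at t=2 → φ=6
RL: stance ticks = 3; W→S at t=1 → φ=7
RR: stance ticks = 3; W→S at t=3 → φ=5

duty=3 offsets: FL=5 FR=6 RL=7 RR=5


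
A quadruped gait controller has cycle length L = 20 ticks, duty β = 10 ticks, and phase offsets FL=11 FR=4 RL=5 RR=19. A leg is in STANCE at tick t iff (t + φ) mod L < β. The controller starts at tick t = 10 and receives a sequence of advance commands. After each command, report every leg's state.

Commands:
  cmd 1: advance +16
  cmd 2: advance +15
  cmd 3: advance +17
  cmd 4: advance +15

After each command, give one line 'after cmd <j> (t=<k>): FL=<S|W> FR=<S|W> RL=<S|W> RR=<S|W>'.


start t=10: FL=S FR=W RL=W RR=S
cmd 1: advance +16 → t=26, phase=(17,10,11,5) → FL=W FR=W RL=W RR=S
cmd 2: advance +15 → t=41, phase=(12,5,6,0) → FL=W FR=S RL=S RR=S
cmd 3: advance +17 → t=58, phase=(9,2,3,17) → FL=S FR=S RL=S RR=W
cmd 4: advance +15 → t=73, phase=(4,17,18,12) → FL=S FR=W RL=W RR=W

after cmd 1 (t=26): FL=W FR=W RL=W RR=S
after cmd 2 (t=41): FL=W FR=S RL=S RR=S
after cmd 3 (t=58): FL=S FR=S RL=S RR=W
after cmd 4 (t=73): FL=S FR=W RL=W RR=W


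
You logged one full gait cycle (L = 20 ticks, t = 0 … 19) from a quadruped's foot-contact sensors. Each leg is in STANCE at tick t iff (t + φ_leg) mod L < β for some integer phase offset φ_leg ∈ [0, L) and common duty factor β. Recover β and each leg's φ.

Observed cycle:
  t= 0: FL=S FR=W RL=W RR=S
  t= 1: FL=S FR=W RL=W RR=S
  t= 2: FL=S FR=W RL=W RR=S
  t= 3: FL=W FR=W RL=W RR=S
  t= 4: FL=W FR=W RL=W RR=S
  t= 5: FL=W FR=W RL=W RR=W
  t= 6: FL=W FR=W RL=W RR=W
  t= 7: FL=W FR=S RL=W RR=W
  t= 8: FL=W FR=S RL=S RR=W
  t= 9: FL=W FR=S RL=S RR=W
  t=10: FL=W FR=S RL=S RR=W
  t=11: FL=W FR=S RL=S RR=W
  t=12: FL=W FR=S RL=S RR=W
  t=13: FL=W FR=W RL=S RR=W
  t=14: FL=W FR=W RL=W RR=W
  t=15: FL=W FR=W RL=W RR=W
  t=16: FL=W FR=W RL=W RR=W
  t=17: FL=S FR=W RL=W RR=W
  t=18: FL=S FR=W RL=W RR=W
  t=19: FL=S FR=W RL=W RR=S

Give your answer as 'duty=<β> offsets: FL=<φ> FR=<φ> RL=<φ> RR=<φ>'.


duty β = stance ticks per leg = 6
FL: stance ticks = 6; W→S at t=17 → φ=3
FR: stance ticks = 6; W→S at t=7 → φ=13
RL: stance ticks = 6; W→S at t=8 → φ=12
RR: stance ticks = 6; W→S at t=19 → φ=1

duty=6 offsets: FL=3 FR=13 RL=12 RR=1


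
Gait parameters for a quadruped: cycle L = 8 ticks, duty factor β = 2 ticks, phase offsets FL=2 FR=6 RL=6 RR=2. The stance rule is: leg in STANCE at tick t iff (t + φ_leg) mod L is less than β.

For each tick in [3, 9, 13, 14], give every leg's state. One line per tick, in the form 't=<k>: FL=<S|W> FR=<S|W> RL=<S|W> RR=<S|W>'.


t=3: FL=W FR=S RL=S RR=W
t=9: FL=W FR=W RL=W RR=W
t=13: FL=W FR=W RL=W RR=W
t=14: FL=S FR=W RL=W RR=S

t=3: phase=(5,1,1,5) vs β=2 → FL=W FR=S RL=S RR=W
t=9: phase=(3,7,7,3) vs β=2 → FL=W FR=W RL=W RR=W
t=13: phase=(7,3,3,7) vs β=2 → FL=W FR=W RL=W RR=W
t=14: phase=(0,4,4,0) vs β=2 → FL=S FR=W RL=W RR=S


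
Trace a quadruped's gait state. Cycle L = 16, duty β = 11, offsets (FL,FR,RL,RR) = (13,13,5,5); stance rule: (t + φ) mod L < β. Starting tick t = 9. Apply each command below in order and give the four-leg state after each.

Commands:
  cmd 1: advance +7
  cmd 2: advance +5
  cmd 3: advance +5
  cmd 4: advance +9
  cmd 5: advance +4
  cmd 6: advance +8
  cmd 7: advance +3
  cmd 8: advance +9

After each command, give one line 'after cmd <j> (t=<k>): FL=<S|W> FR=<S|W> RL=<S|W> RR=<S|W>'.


after cmd 1 (t=16): FL=W FR=W RL=S RR=S
after cmd 2 (t=21): FL=S FR=S RL=S RR=S
after cmd 3 (t=26): FL=S FR=S RL=W RR=W
after cmd 4 (t=35): FL=S FR=S RL=S RR=S
after cmd 5 (t=39): FL=S FR=S RL=W RR=W
after cmd 6 (t=47): FL=W FR=W RL=S RR=S
after cmd 7 (t=50): FL=W FR=W RL=S RR=S
after cmd 8 (t=59): FL=S FR=S RL=S RR=S

start t=9: FL=S FR=S RL=W RR=W
cmd 1: advance +7 → t=16, phase=(13,13,5,5) → FL=W FR=W RL=S RR=S
cmd 2: advance +5 → t=21, phase=(2,2,10,10) → FL=S FR=S RL=S RR=S
cmd 3: advance +5 → t=26, phase=(7,7,15,15) → FL=S FR=S RL=W RR=W
cmd 4: advance +9 → t=35, phase=(0,0,8,8) → FL=S FR=S RL=S RR=S
cmd 5: advance +4 → t=39, phase=(4,4,12,12) → FL=S FR=S RL=W RR=W
cmd 6: advance +8 → t=47, phase=(12,12,4,4) → FL=W FR=W RL=S RR=S
cmd 7: advance +3 → t=50, phase=(15,15,7,7) → FL=W FR=W RL=S RR=S
cmd 8: advance +9 → t=59, phase=(8,8,0,0) → FL=S FR=S RL=S RR=S


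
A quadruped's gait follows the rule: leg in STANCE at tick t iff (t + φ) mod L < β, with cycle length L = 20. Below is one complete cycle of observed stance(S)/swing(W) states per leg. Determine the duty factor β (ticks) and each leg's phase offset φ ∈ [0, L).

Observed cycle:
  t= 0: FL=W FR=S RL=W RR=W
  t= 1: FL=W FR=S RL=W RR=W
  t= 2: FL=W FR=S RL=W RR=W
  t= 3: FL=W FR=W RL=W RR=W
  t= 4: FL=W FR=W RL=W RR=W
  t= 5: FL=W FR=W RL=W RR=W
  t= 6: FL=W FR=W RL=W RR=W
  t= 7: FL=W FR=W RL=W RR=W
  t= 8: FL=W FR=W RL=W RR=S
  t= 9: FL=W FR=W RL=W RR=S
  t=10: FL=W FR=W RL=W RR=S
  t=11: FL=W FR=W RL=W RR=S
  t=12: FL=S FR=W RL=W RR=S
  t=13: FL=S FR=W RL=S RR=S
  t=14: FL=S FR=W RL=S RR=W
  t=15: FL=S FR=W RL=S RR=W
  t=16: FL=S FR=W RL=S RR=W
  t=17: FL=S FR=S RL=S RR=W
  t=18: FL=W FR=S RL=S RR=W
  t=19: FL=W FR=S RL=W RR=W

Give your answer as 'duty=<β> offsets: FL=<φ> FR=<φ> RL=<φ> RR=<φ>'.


duty β = stance ticks per leg = 6
FL: stance ticks = 6; W→S at t=12 → φ=8
FR: stance ticks = 6; W→S at t=17 → φ=3
RL: stance ticks = 6; W→S at t=13 → φ=7
RR: stance ticks = 6; W→S at t=8 → φ=12

duty=6 offsets: FL=8 FR=3 RL=7 RR=12


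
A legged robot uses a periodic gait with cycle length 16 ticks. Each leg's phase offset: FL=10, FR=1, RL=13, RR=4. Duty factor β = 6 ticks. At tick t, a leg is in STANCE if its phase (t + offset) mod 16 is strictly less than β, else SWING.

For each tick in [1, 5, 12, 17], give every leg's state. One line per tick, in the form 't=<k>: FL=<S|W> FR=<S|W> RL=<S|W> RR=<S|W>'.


t=1: phase=(11,2,14,5) vs β=6 → FL=W FR=S RL=W RR=S
t=5: phase=(15,6,2,9) vs β=6 → FL=W FR=W RL=S RR=W
t=12: phase=(6,13,9,0) vs β=6 → FL=W FR=W RL=W RR=S
t=17: phase=(11,2,14,5) vs β=6 → FL=W FR=S RL=W RR=S

t=1: FL=W FR=S RL=W RR=S
t=5: FL=W FR=W RL=S RR=W
t=12: FL=W FR=W RL=W RR=S
t=17: FL=W FR=S RL=W RR=S


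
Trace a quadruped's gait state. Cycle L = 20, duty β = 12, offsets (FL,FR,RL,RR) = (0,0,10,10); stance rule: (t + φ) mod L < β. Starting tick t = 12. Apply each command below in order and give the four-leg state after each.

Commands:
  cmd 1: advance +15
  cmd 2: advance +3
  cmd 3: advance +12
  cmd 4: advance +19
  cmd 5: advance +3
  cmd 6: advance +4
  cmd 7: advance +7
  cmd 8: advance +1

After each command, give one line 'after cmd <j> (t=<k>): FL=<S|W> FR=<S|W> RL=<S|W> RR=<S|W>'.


start t=12: FL=W FR=W RL=S RR=S
cmd 1: advance +15 → t=27, phase=(7,7,17,17) → FL=S FR=S RL=W RR=W
cmd 2: advance +3 → t=30, phase=(10,10,0,0) → FL=S FR=S RL=S RR=S
cmd 3: advance +12 → t=42, phase=(2,2,12,12) → FL=S FR=S RL=W RR=W
cmd 4: advance +19 → t=61, phase=(1,1,11,11) → FL=S FR=S RL=S RR=S
cmd 5: advance +3 → t=64, phase=(4,4,14,14) → FL=S FR=S RL=W RR=W
cmd 6: advance +4 → t=68, phase=(8,8,18,18) → FL=S FR=S RL=W RR=W
cmd 7: advance +7 → t=75, phase=(15,15,5,5) → FL=W FR=W RL=S RR=S
cmd 8: advance +1 → t=76, phase=(16,16,6,6) → FL=W FR=W RL=S RR=S

after cmd 1 (t=27): FL=S FR=S RL=W RR=W
after cmd 2 (t=30): FL=S FR=S RL=S RR=S
after cmd 3 (t=42): FL=S FR=S RL=W RR=W
after cmd 4 (t=61): FL=S FR=S RL=S RR=S
after cmd 5 (t=64): FL=S FR=S RL=W RR=W
after cmd 6 (t=68): FL=S FR=S RL=W RR=W
after cmd 7 (t=75): FL=W FR=W RL=S RR=S
after cmd 8 (t=76): FL=W FR=W RL=S RR=S


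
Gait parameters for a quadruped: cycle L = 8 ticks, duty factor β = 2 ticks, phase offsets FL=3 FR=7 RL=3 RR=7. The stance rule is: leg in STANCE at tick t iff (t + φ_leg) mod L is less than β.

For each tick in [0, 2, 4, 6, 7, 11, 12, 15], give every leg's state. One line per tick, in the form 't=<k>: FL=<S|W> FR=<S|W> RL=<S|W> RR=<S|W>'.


t=0: phase=(3,7,3,7) vs β=2 → FL=W FR=W RL=W RR=W
t=2: phase=(5,1,5,1) vs β=2 → FL=W FR=S RL=W RR=S
t=4: phase=(7,3,7,3) vs β=2 → FL=W FR=W RL=W RR=W
t=6: phase=(1,5,1,5) vs β=2 → FL=S FR=W RL=S RR=W
t=7: phase=(2,6,2,6) vs β=2 → FL=W FR=W RL=W RR=W
t=11: phase=(6,2,6,2) vs β=2 → FL=W FR=W RL=W RR=W
t=12: phase=(7,3,7,3) vs β=2 → FL=W FR=W RL=W RR=W
t=15: phase=(2,6,2,6) vs β=2 → FL=W FR=W RL=W RR=W

t=0: FL=W FR=W RL=W RR=W
t=2: FL=W FR=S RL=W RR=S
t=4: FL=W FR=W RL=W RR=W
t=6: FL=S FR=W RL=S RR=W
t=7: FL=W FR=W RL=W RR=W
t=11: FL=W FR=W RL=W RR=W
t=12: FL=W FR=W RL=W RR=W
t=15: FL=W FR=W RL=W RR=W


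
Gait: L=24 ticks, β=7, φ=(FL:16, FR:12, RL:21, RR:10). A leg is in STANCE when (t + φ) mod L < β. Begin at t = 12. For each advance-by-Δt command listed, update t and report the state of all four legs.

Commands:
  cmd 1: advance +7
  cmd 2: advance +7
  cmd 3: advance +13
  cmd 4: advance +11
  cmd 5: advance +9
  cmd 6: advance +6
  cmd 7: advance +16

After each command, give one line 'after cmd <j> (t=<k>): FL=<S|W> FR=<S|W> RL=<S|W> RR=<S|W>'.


start t=12: FL=S FR=S RL=W RR=W
cmd 1: advance +7 → t=19, phase=(11,7,16,5) → FL=W FR=W RL=W RR=S
cmd 2: advance +7 → t=26, phase=(18,14,23,12) → FL=W FR=W RL=W RR=W
cmd 3: advance +13 → t=39, phase=(7,3,12,1) → FL=W FR=S RL=W RR=S
cmd 4: advance +11 → t=50, phase=(18,14,23,12) → FL=W FR=W RL=W RR=W
cmd 5: advance +9 → t=59, phase=(3,23,8,21) → FL=S FR=W RL=W RR=W
cmd 6: advance +6 → t=65, phase=(9,5,14,3) → FL=W FR=S RL=W RR=S
cmd 7: advance +16 → t=81, phase=(1,21,6,19) → FL=S FR=W RL=S RR=W

after cmd 1 (t=19): FL=W FR=W RL=W RR=S
after cmd 2 (t=26): FL=W FR=W RL=W RR=W
after cmd 3 (t=39): FL=W FR=S RL=W RR=S
after cmd 4 (t=50): FL=W FR=W RL=W RR=W
after cmd 5 (t=59): FL=S FR=W RL=W RR=W
after cmd 6 (t=65): FL=W FR=S RL=W RR=S
after cmd 7 (t=81): FL=S FR=W RL=S RR=W


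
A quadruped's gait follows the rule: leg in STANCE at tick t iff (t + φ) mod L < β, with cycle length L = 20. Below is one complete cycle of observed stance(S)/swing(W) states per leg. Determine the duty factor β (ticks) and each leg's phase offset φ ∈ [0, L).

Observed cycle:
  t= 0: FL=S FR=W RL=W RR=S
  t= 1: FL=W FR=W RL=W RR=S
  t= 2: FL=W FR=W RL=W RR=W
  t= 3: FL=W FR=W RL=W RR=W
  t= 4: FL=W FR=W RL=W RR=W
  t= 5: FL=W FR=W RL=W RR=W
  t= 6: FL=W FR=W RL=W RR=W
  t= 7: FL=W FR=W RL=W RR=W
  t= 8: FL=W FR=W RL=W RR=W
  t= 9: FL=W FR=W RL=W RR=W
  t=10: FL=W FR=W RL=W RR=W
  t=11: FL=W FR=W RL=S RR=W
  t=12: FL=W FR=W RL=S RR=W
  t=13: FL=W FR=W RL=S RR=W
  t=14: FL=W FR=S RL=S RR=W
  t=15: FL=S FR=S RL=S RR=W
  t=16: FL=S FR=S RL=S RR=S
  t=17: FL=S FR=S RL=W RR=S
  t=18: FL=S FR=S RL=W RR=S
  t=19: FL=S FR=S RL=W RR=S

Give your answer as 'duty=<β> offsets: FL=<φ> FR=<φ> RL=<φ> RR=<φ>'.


duty=6 offsets: FL=5 FR=6 RL=9 RR=4

duty β = stance ticks per leg = 6
FL: stance ticks = 6; W→S at t=15 → φ=5
FR: stance ticks = 6; W→S at t=14 → φ=6
RL: stance ticks = 6; W→S at t=11 → φ=9
RR: stance ticks = 6; W→S at t=16 → φ=4


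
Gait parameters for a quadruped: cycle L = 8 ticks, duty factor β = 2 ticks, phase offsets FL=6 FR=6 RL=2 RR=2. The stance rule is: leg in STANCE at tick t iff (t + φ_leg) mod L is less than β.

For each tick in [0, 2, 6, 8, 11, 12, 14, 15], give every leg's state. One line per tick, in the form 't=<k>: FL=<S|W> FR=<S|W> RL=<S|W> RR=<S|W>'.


t=0: phase=(6,6,2,2) vs β=2 → FL=W FR=W RL=W RR=W
t=2: phase=(0,0,4,4) vs β=2 → FL=S FR=S RL=W RR=W
t=6: phase=(4,4,0,0) vs β=2 → FL=W FR=W RL=S RR=S
t=8: phase=(6,6,2,2) vs β=2 → FL=W FR=W RL=W RR=W
t=11: phase=(1,1,5,5) vs β=2 → FL=S FR=S RL=W RR=W
t=12: phase=(2,2,6,6) vs β=2 → FL=W FR=W RL=W RR=W
t=14: phase=(4,4,0,0) vs β=2 → FL=W FR=W RL=S RR=S
t=15: phase=(5,5,1,1) vs β=2 → FL=W FR=W RL=S RR=S

t=0: FL=W FR=W RL=W RR=W
t=2: FL=S FR=S RL=W RR=W
t=6: FL=W FR=W RL=S RR=S
t=8: FL=W FR=W RL=W RR=W
t=11: FL=S FR=S RL=W RR=W
t=12: FL=W FR=W RL=W RR=W
t=14: FL=W FR=W RL=S RR=S
t=15: FL=W FR=W RL=S RR=S


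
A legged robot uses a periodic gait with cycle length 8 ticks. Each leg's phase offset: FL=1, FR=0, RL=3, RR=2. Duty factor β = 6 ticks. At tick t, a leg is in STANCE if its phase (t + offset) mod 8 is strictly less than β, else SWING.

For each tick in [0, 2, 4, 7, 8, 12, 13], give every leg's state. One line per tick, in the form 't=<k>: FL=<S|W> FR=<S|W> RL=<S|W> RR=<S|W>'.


t=0: FL=S FR=S RL=S RR=S
t=2: FL=S FR=S RL=S RR=S
t=4: FL=S FR=S RL=W RR=W
t=7: FL=S FR=W RL=S RR=S
t=8: FL=S FR=S RL=S RR=S
t=12: FL=S FR=S RL=W RR=W
t=13: FL=W FR=S RL=S RR=W

t=0: phase=(1,0,3,2) vs β=6 → FL=S FR=S RL=S RR=S
t=2: phase=(3,2,5,4) vs β=6 → FL=S FR=S RL=S RR=S
t=4: phase=(5,4,7,6) vs β=6 → FL=S FR=S RL=W RR=W
t=7: phase=(0,7,2,1) vs β=6 → FL=S FR=W RL=S RR=S
t=8: phase=(1,0,3,2) vs β=6 → FL=S FR=S RL=S RR=S
t=12: phase=(5,4,7,6) vs β=6 → FL=S FR=S RL=W RR=W
t=13: phase=(6,5,0,7) vs β=6 → FL=W FR=S RL=S RR=W


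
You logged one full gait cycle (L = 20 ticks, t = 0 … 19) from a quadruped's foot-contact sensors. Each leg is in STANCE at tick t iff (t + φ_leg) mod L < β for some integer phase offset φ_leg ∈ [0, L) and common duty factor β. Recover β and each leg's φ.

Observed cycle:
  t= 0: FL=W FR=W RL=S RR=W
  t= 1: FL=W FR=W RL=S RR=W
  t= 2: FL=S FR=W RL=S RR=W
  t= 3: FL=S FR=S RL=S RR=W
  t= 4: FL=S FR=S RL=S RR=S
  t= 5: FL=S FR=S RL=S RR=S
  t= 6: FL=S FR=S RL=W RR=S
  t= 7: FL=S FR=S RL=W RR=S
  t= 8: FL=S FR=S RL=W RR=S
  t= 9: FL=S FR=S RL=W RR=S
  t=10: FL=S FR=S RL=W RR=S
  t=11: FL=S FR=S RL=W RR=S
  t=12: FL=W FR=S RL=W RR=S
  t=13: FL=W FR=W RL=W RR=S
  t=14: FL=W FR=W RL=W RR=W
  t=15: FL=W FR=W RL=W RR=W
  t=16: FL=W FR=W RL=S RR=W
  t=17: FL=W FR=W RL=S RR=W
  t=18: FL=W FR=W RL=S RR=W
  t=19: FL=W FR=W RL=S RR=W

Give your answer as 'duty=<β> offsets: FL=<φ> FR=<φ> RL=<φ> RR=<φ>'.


duty β = stance ticks per leg = 10
FL: stance ticks = 10; W→S at t=2 → φ=18
FR: stance ticks = 10; W→S at t=3 → φ=17
RL: stance ticks = 10; W→S at t=16 → φ=4
RR: stance ticks = 10; W→S at t=4 → φ=16

duty=10 offsets: FL=18 FR=17 RL=4 RR=16


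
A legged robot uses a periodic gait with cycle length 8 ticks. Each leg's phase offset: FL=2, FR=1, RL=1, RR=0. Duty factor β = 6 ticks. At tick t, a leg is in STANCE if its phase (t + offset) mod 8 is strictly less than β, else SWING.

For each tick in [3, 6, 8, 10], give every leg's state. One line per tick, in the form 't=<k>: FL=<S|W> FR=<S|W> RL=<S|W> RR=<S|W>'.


t=3: FL=S FR=S RL=S RR=S
t=6: FL=S FR=W RL=W RR=W
t=8: FL=S FR=S RL=S RR=S
t=10: FL=S FR=S RL=S RR=S

t=3: phase=(5,4,4,3) vs β=6 → FL=S FR=S RL=S RR=S
t=6: phase=(0,7,7,6) vs β=6 → FL=S FR=W RL=W RR=W
t=8: phase=(2,1,1,0) vs β=6 → FL=S FR=S RL=S RR=S
t=10: phase=(4,3,3,2) vs β=6 → FL=S FR=S RL=S RR=S


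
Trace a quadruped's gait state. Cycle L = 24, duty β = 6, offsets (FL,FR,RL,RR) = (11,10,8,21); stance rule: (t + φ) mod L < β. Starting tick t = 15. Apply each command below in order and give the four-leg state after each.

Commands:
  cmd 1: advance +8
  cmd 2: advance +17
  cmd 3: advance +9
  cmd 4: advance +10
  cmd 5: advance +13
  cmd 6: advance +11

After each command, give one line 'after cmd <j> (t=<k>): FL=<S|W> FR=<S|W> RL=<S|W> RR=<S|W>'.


after cmd 1 (t=23): FL=W FR=W RL=W RR=W
after cmd 2 (t=40): FL=S FR=S RL=S RR=W
after cmd 3 (t=49): FL=W FR=W RL=W RR=W
after cmd 4 (t=59): FL=W FR=W RL=W RR=W
after cmd 5 (t=72): FL=W FR=W RL=W RR=W
after cmd 6 (t=83): FL=W FR=W RL=W RR=W

start t=15: FL=S FR=S RL=W RR=W
cmd 1: advance +8 → t=23, phase=(10,9,7,20) → FL=W FR=W RL=W RR=W
cmd 2: advance +17 → t=40, phase=(3,2,0,13) → FL=S FR=S RL=S RR=W
cmd 3: advance +9 → t=49, phase=(12,11,9,22) → FL=W FR=W RL=W RR=W
cmd 4: advance +10 → t=59, phase=(22,21,19,8) → FL=W FR=W RL=W RR=W
cmd 5: advance +13 → t=72, phase=(11,10,8,21) → FL=W FR=W RL=W RR=W
cmd 6: advance +11 → t=83, phase=(22,21,19,8) → FL=W FR=W RL=W RR=W


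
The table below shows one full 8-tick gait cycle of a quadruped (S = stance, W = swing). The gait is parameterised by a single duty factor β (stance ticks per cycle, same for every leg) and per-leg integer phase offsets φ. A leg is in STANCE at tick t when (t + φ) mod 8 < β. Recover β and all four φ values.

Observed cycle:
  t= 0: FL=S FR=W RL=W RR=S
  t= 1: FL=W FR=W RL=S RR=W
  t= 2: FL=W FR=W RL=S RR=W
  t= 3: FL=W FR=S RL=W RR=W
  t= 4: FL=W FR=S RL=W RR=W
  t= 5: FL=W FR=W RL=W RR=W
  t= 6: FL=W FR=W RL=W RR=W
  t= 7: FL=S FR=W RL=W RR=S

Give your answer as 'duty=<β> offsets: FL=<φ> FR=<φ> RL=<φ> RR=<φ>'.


duty β = stance ticks per leg = 2
FL: stance ticks = 2; W→S at t=7 → φ=1
FR: stance ticks = 2; W→S at t=3 → φ=5
RL: stance ticks = 2; W→S at t=1 → φ=7
RR: stance ticks = 2; W→S at t=7 → φ=1

duty=2 offsets: FL=1 FR=5 RL=7 RR=1


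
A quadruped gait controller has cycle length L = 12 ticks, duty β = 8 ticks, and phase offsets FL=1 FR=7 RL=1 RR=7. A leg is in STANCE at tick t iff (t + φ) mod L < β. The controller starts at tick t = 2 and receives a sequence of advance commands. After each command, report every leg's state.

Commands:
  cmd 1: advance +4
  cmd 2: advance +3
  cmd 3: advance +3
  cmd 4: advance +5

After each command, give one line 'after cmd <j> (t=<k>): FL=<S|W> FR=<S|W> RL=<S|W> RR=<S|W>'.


start t=2: FL=S FR=W RL=S RR=W
cmd 1: advance +4 → t=6, phase=(7,1,7,1) → FL=S FR=S RL=S RR=S
cmd 2: advance +3 → t=9, phase=(10,4,10,4) → FL=W FR=S RL=W RR=S
cmd 3: advance +3 → t=12, phase=(1,7,1,7) → FL=S FR=S RL=S RR=S
cmd 4: advance +5 → t=17, phase=(6,0,6,0) → FL=S FR=S RL=S RR=S

after cmd 1 (t=6): FL=S FR=S RL=S RR=S
after cmd 2 (t=9): FL=W FR=S RL=W RR=S
after cmd 3 (t=12): FL=S FR=S RL=S RR=S
after cmd 4 (t=17): FL=S FR=S RL=S RR=S


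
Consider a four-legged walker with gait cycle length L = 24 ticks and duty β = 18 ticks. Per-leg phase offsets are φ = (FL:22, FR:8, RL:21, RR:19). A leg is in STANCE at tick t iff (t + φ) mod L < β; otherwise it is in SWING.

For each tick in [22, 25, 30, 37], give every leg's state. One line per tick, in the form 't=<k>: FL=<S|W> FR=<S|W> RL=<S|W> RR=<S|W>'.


t=22: phase=(20,6,19,17) vs β=18 → FL=W FR=S RL=W RR=S
t=25: phase=(23,9,22,20) vs β=18 → FL=W FR=S RL=W RR=W
t=30: phase=(4,14,3,1) vs β=18 → FL=S FR=S RL=S RR=S
t=37: phase=(11,21,10,8) vs β=18 → FL=S FR=W RL=S RR=S

t=22: FL=W FR=S RL=W RR=S
t=25: FL=W FR=S RL=W RR=W
t=30: FL=S FR=S RL=S RR=S
t=37: FL=S FR=W RL=S RR=S


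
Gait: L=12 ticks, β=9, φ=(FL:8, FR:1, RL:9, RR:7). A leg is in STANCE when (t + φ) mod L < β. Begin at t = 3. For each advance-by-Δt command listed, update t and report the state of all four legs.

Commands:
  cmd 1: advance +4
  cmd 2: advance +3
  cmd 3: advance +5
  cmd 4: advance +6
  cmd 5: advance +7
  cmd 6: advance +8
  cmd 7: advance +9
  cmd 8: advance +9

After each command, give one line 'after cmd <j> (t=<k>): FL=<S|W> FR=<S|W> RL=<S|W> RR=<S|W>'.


after cmd 1 (t=7): FL=S FR=S RL=S RR=S
after cmd 2 (t=10): FL=S FR=W RL=S RR=S
after cmd 3 (t=15): FL=W FR=S RL=S RR=W
after cmd 4 (t=21): FL=S FR=W RL=S RR=S
after cmd 5 (t=28): FL=S FR=S RL=S RR=W
after cmd 6 (t=36): FL=S FR=S RL=W RR=S
after cmd 7 (t=45): FL=S FR=W RL=S RR=S
after cmd 8 (t=54): FL=S FR=S RL=S RR=S

start t=3: FL=W FR=S RL=S RR=W
cmd 1: advance +4 → t=7, phase=(3,8,4,2) → FL=S FR=S RL=S RR=S
cmd 2: advance +3 → t=10, phase=(6,11,7,5) → FL=S FR=W RL=S RR=S
cmd 3: advance +5 → t=15, phase=(11,4,0,10) → FL=W FR=S RL=S RR=W
cmd 4: advance +6 → t=21, phase=(5,10,6,4) → FL=S FR=W RL=S RR=S
cmd 5: advance +7 → t=28, phase=(0,5,1,11) → FL=S FR=S RL=S RR=W
cmd 6: advance +8 → t=36, phase=(8,1,9,7) → FL=S FR=S RL=W RR=S
cmd 7: advance +9 → t=45, phase=(5,10,6,4) → FL=S FR=W RL=S RR=S
cmd 8: advance +9 → t=54, phase=(2,7,3,1) → FL=S FR=S RL=S RR=S


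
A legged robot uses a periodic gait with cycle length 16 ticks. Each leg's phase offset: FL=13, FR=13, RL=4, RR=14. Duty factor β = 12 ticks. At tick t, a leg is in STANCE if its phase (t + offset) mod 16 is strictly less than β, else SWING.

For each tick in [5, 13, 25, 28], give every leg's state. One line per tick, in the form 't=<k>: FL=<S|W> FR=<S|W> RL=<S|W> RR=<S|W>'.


t=5: FL=S FR=S RL=S RR=S
t=13: FL=S FR=S RL=S RR=S
t=25: FL=S FR=S RL=W RR=S
t=28: FL=S FR=S RL=S RR=S

t=5: phase=(2,2,9,3) vs β=12 → FL=S FR=S RL=S RR=S
t=13: phase=(10,10,1,11) vs β=12 → FL=S FR=S RL=S RR=S
t=25: phase=(6,6,13,7) vs β=12 → FL=S FR=S RL=W RR=S
t=28: phase=(9,9,0,10) vs β=12 → FL=S FR=S RL=S RR=S


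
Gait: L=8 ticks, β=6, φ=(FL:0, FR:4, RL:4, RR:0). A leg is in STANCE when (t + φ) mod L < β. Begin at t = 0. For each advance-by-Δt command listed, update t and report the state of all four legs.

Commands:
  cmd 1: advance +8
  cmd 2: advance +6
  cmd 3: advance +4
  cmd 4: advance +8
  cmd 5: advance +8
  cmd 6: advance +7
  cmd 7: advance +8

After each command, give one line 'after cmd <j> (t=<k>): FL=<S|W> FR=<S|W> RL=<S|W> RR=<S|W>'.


start t=0: FL=S FR=S RL=S RR=S
cmd 1: advance +8 → t=8, phase=(0,4,4,0) → FL=S FR=S RL=S RR=S
cmd 2: advance +6 → t=14, phase=(6,2,2,6) → FL=W FR=S RL=S RR=W
cmd 3: advance +4 → t=18, phase=(2,6,6,2) → FL=S FR=W RL=W RR=S
cmd 4: advance +8 → t=26, phase=(2,6,6,2) → FL=S FR=W RL=W RR=S
cmd 5: advance +8 → t=34, phase=(2,6,6,2) → FL=S FR=W RL=W RR=S
cmd 6: advance +7 → t=41, phase=(1,5,5,1) → FL=S FR=S RL=S RR=S
cmd 7: advance +8 → t=49, phase=(1,5,5,1) → FL=S FR=S RL=S RR=S

after cmd 1 (t=8): FL=S FR=S RL=S RR=S
after cmd 2 (t=14): FL=W FR=S RL=S RR=W
after cmd 3 (t=18): FL=S FR=W RL=W RR=S
after cmd 4 (t=26): FL=S FR=W RL=W RR=S
after cmd 5 (t=34): FL=S FR=W RL=W RR=S
after cmd 6 (t=41): FL=S FR=S RL=S RR=S
after cmd 7 (t=49): FL=S FR=S RL=S RR=S


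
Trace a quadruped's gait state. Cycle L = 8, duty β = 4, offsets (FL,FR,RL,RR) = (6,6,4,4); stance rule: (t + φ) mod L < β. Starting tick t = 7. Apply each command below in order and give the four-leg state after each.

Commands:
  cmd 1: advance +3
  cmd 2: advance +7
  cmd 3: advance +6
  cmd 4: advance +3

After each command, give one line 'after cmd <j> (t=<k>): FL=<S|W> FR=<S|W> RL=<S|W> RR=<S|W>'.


after cmd 1 (t=10): FL=S FR=S RL=W RR=W
after cmd 2 (t=17): FL=W FR=W RL=W RR=W
after cmd 3 (t=23): FL=W FR=W RL=S RR=S
after cmd 4 (t=26): FL=S FR=S RL=W RR=W

start t=7: FL=W FR=W RL=S RR=S
cmd 1: advance +3 → t=10, phase=(0,0,6,6) → FL=S FR=S RL=W RR=W
cmd 2: advance +7 → t=17, phase=(7,7,5,5) → FL=W FR=W RL=W RR=W
cmd 3: advance +6 → t=23, phase=(5,5,3,3) → FL=W FR=W RL=S RR=S
cmd 4: advance +3 → t=26, phase=(0,0,6,6) → FL=S FR=S RL=W RR=W


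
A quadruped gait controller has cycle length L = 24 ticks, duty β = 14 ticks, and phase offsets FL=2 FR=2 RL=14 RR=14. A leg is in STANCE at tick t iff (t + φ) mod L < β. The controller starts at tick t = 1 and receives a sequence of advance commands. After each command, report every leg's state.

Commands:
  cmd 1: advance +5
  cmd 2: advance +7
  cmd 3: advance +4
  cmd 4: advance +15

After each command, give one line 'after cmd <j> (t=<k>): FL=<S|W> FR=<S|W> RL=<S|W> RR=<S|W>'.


start t=1: FL=S FR=S RL=W RR=W
cmd 1: advance +5 → t=6, phase=(8,8,20,20) → FL=S FR=S RL=W RR=W
cmd 2: advance +7 → t=13, phase=(15,15,3,3) → FL=W FR=W RL=S RR=S
cmd 3: advance +4 → t=17, phase=(19,19,7,7) → FL=W FR=W RL=S RR=S
cmd 4: advance +15 → t=32, phase=(10,10,22,22) → FL=S FR=S RL=W RR=W

after cmd 1 (t=6): FL=S FR=S RL=W RR=W
after cmd 2 (t=13): FL=W FR=W RL=S RR=S
after cmd 3 (t=17): FL=W FR=W RL=S RR=S
after cmd 4 (t=32): FL=S FR=S RL=W RR=W


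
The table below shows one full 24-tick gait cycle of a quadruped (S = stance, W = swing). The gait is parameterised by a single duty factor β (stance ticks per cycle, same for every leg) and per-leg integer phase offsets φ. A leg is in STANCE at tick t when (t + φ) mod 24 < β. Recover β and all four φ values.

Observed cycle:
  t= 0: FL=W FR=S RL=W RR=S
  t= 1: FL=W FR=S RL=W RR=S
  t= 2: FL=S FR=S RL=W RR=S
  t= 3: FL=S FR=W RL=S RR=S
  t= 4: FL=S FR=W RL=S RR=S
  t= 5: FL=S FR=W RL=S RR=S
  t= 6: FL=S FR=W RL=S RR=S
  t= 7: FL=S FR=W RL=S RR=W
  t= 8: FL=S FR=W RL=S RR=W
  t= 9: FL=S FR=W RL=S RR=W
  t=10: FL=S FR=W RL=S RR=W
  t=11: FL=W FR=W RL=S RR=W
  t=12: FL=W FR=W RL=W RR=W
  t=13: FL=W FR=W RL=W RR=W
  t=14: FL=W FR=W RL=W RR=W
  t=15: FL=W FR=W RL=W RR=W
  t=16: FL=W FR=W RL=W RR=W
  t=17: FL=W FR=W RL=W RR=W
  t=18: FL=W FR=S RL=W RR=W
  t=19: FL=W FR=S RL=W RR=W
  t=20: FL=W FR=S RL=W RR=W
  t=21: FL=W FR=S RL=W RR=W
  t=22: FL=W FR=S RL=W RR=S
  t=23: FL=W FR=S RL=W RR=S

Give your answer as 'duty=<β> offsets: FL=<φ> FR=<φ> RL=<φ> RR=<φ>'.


duty=9 offsets: FL=22 FR=6 RL=21 RR=2

duty β = stance ticks per leg = 9
FL: stance ticks = 9; W→S at t=2 → φ=22
FR: stance ticks = 9; W→S at t=18 → φ=6
RL: stance ticks = 9; W→S at t=3 → φ=21
RR: stance ticks = 9; W→S at t=22 → φ=2


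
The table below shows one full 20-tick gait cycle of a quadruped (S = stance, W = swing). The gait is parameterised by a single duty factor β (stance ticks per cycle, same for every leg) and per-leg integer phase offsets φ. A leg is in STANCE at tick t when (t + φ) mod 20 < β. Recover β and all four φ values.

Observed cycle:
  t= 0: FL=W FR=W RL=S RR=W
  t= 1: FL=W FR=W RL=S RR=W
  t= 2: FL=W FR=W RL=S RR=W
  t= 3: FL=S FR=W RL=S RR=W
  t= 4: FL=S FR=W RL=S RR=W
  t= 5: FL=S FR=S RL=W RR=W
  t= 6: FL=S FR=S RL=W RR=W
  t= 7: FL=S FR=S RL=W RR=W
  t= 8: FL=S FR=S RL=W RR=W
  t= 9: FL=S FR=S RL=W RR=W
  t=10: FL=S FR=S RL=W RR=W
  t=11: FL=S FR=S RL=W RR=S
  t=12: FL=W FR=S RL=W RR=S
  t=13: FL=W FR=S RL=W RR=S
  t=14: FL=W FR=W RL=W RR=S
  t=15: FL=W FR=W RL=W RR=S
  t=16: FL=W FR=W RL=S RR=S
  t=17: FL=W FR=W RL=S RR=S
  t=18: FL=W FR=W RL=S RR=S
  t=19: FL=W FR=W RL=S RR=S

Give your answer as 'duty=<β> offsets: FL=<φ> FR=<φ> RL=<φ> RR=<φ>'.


duty β = stance ticks per leg = 9
FL: stance ticks = 9; W→S at t=3 → φ=17
FR: stance ticks = 9; W→S at t=5 → φ=15
RL: stance ticks = 9; W→S at t=16 → φ=4
RR: stance ticks = 9; W→S at t=11 → φ=9

duty=9 offsets: FL=17 FR=15 RL=4 RR=9


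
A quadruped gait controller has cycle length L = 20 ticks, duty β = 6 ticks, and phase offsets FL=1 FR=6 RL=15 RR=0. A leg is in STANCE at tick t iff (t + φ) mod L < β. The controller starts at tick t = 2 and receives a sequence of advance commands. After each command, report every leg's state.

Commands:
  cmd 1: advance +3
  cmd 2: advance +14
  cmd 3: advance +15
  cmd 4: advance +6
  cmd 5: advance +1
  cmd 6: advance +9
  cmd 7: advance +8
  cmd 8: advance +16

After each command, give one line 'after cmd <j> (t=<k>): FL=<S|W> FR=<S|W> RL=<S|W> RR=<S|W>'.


after cmd 1 (t=5): FL=W FR=W RL=S RR=S
after cmd 2 (t=19): FL=S FR=S RL=W RR=W
after cmd 3 (t=34): FL=W FR=S RL=W RR=W
after cmd 4 (t=40): FL=S FR=W RL=W RR=S
after cmd 5 (t=41): FL=S FR=W RL=W RR=S
after cmd 6 (t=50): FL=W FR=W RL=S RR=W
after cmd 7 (t=58): FL=W FR=S RL=W RR=W
after cmd 8 (t=74): FL=W FR=S RL=W RR=W

start t=2: FL=S FR=W RL=W RR=S
cmd 1: advance +3 → t=5, phase=(6,11,0,5) → FL=W FR=W RL=S RR=S
cmd 2: advance +14 → t=19, phase=(0,5,14,19) → FL=S FR=S RL=W RR=W
cmd 3: advance +15 → t=34, phase=(15,0,9,14) → FL=W FR=S RL=W RR=W
cmd 4: advance +6 → t=40, phase=(1,6,15,0) → FL=S FR=W RL=W RR=S
cmd 5: advance +1 → t=41, phase=(2,7,16,1) → FL=S FR=W RL=W RR=S
cmd 6: advance +9 → t=50, phase=(11,16,5,10) → FL=W FR=W RL=S RR=W
cmd 7: advance +8 → t=58, phase=(19,4,13,18) → FL=W FR=S RL=W RR=W
cmd 8: advance +16 → t=74, phase=(15,0,9,14) → FL=W FR=S RL=W RR=W


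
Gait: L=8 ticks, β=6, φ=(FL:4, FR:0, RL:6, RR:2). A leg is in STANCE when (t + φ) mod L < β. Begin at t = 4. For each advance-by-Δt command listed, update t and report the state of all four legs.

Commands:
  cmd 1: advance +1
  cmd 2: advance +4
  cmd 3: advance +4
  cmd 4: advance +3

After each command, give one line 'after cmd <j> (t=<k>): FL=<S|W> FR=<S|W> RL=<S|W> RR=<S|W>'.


after cmd 1 (t=5): FL=S FR=S RL=S RR=W
after cmd 2 (t=9): FL=S FR=S RL=W RR=S
after cmd 3 (t=13): FL=S FR=S RL=S RR=W
after cmd 4 (t=16): FL=S FR=S RL=W RR=S

start t=4: FL=S FR=S RL=S RR=W
cmd 1: advance +1 → t=5, phase=(1,5,3,7) → FL=S FR=S RL=S RR=W
cmd 2: advance +4 → t=9, phase=(5,1,7,3) → FL=S FR=S RL=W RR=S
cmd 3: advance +4 → t=13, phase=(1,5,3,7) → FL=S FR=S RL=S RR=W
cmd 4: advance +3 → t=16, phase=(4,0,6,2) → FL=S FR=S RL=W RR=S


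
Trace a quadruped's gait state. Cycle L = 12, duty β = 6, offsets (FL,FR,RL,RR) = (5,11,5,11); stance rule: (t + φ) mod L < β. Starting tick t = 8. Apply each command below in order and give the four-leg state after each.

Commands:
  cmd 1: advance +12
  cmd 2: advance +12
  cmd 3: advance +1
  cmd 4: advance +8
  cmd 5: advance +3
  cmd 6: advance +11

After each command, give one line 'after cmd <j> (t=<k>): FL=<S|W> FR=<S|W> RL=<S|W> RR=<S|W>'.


start t=8: FL=S FR=W RL=S RR=W
cmd 1: advance +12 → t=20, phase=(1,7,1,7) → FL=S FR=W RL=S RR=W
cmd 2: advance +12 → t=32, phase=(1,7,1,7) → FL=S FR=W RL=S RR=W
cmd 3: advance +1 → t=33, phase=(2,8,2,8) → FL=S FR=W RL=S RR=W
cmd 4: advance +8 → t=41, phase=(10,4,10,4) → FL=W FR=S RL=W RR=S
cmd 5: advance +3 → t=44, phase=(1,7,1,7) → FL=S FR=W RL=S RR=W
cmd 6: advance +11 → t=55, phase=(0,6,0,6) → FL=S FR=W RL=S RR=W

after cmd 1 (t=20): FL=S FR=W RL=S RR=W
after cmd 2 (t=32): FL=S FR=W RL=S RR=W
after cmd 3 (t=33): FL=S FR=W RL=S RR=W
after cmd 4 (t=41): FL=W FR=S RL=W RR=S
after cmd 5 (t=44): FL=S FR=W RL=S RR=W
after cmd 6 (t=55): FL=S FR=W RL=S RR=W


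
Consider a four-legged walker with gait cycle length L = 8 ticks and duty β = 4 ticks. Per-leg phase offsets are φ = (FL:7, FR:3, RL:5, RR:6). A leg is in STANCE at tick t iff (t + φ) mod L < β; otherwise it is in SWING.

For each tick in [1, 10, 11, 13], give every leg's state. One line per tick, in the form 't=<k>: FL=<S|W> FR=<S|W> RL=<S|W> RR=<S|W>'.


t=1: phase=(0,4,6,7) vs β=4 → FL=S FR=W RL=W RR=W
t=10: phase=(1,5,7,0) vs β=4 → FL=S FR=W RL=W RR=S
t=11: phase=(2,6,0,1) vs β=4 → FL=S FR=W RL=S RR=S
t=13: phase=(4,0,2,3) vs β=4 → FL=W FR=S RL=S RR=S

t=1: FL=S FR=W RL=W RR=W
t=10: FL=S FR=W RL=W RR=S
t=11: FL=S FR=W RL=S RR=S
t=13: FL=W FR=S RL=S RR=S


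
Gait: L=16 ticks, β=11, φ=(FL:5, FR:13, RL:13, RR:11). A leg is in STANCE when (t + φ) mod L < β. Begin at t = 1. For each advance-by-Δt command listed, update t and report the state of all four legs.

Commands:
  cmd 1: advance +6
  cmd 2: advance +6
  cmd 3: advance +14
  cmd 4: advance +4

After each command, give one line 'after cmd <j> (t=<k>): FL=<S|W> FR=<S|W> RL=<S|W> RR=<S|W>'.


start t=1: FL=S FR=W RL=W RR=W
cmd 1: advance +6 → t=7, phase=(12,4,4,2) → FL=W FR=S RL=S RR=S
cmd 2: advance +6 → t=13, phase=(2,10,10,8) → FL=S FR=S RL=S RR=S
cmd 3: advance +14 → t=27, phase=(0,8,8,6) → FL=S FR=S RL=S RR=S
cmd 4: advance +4 → t=31, phase=(4,12,12,10) → FL=S FR=W RL=W RR=S

after cmd 1 (t=7): FL=W FR=S RL=S RR=S
after cmd 2 (t=13): FL=S FR=S RL=S RR=S
after cmd 3 (t=27): FL=S FR=S RL=S RR=S
after cmd 4 (t=31): FL=S FR=W RL=W RR=S


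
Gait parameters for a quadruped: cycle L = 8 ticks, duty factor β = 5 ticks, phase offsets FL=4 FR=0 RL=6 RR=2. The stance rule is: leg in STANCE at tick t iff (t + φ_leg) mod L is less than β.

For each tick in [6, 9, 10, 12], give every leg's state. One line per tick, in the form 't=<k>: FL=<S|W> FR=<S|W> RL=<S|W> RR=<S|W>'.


t=6: FL=S FR=W RL=S RR=S
t=9: FL=W FR=S RL=W RR=S
t=10: FL=W FR=S RL=S RR=S
t=12: FL=S FR=S RL=S RR=W

t=6: phase=(2,6,4,0) vs β=5 → FL=S FR=W RL=S RR=S
t=9: phase=(5,1,7,3) vs β=5 → FL=W FR=S RL=W RR=S
t=10: phase=(6,2,0,4) vs β=5 → FL=W FR=S RL=S RR=S
t=12: phase=(0,4,2,6) vs β=5 → FL=S FR=S RL=S RR=W


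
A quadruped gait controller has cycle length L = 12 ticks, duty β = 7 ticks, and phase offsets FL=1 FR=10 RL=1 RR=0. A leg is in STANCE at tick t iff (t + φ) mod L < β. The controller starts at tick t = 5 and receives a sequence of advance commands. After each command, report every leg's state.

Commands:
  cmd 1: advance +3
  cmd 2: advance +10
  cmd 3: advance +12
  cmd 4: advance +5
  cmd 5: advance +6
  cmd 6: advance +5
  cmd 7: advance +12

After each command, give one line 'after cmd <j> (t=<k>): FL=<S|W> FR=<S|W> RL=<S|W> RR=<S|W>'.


after cmd 1 (t=8): FL=W FR=S RL=W RR=W
after cmd 2 (t=18): FL=W FR=S RL=W RR=S
after cmd 3 (t=30): FL=W FR=S RL=W RR=S
after cmd 4 (t=35): FL=S FR=W RL=S RR=W
after cmd 5 (t=41): FL=S FR=S RL=S RR=S
after cmd 6 (t=46): FL=W FR=W RL=W RR=W
after cmd 7 (t=58): FL=W FR=W RL=W RR=W

start t=5: FL=S FR=S RL=S RR=S
cmd 1: advance +3 → t=8, phase=(9,6,9,8) → FL=W FR=S RL=W RR=W
cmd 2: advance +10 → t=18, phase=(7,4,7,6) → FL=W FR=S RL=W RR=S
cmd 3: advance +12 → t=30, phase=(7,4,7,6) → FL=W FR=S RL=W RR=S
cmd 4: advance +5 → t=35, phase=(0,9,0,11) → FL=S FR=W RL=S RR=W
cmd 5: advance +6 → t=41, phase=(6,3,6,5) → FL=S FR=S RL=S RR=S
cmd 6: advance +5 → t=46, phase=(11,8,11,10) → FL=W FR=W RL=W RR=W
cmd 7: advance +12 → t=58, phase=(11,8,11,10) → FL=W FR=W RL=W RR=W


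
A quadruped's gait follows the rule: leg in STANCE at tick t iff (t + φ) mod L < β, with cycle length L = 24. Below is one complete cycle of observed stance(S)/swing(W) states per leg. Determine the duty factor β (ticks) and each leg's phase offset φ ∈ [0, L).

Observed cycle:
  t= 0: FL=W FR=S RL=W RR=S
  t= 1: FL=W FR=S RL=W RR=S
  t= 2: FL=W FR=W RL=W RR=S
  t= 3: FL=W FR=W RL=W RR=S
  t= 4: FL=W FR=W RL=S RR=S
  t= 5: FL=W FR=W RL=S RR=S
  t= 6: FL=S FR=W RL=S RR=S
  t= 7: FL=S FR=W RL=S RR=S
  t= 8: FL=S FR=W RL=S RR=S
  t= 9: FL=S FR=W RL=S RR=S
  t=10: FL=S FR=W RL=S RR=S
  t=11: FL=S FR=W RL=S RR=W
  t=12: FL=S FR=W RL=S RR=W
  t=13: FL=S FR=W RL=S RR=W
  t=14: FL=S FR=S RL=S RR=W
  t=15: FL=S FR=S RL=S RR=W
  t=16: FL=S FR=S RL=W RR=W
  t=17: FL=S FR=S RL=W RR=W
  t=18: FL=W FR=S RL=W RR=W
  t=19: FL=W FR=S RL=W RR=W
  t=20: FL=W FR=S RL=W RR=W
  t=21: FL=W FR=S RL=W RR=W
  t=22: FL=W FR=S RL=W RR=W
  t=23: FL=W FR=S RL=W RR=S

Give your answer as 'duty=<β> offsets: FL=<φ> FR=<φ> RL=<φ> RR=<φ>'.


duty β = stance ticks per leg = 12
FL: stance ticks = 12; W→S at t=6 → φ=18
FR: stance ticks = 12; W→S at t=14 → φ=10
RL: stance ticks = 12; W→S at t=4 → φ=20
RR: stance ticks = 12; W→S at t=23 → φ=1

duty=12 offsets: FL=18 FR=10 RL=20 RR=1


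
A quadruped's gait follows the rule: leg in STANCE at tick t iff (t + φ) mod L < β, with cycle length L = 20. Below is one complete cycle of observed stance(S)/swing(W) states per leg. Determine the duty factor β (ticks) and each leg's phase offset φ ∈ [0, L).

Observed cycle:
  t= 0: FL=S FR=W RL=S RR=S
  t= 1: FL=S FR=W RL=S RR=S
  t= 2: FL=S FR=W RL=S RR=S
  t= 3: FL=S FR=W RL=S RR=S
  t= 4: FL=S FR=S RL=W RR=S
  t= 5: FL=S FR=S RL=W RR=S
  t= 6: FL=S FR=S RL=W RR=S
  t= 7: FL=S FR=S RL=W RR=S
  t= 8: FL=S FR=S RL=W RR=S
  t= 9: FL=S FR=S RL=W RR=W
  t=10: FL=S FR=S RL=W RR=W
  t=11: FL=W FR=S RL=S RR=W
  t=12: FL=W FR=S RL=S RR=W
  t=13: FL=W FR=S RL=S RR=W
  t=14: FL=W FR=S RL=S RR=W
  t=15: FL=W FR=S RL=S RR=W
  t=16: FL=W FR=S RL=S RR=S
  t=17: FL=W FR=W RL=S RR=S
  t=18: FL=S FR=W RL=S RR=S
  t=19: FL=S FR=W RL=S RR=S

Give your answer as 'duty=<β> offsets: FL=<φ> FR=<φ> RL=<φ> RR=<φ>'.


duty β = stance ticks per leg = 13
FL: stance ticks = 13; W→S at t=18 → φ=2
FR: stance ticks = 13; W→S at t=4 → φ=16
RL: stance ticks = 13; W→S at t=11 → φ=9
RR: stance ticks = 13; W→S at t=16 → φ=4

duty=13 offsets: FL=2 FR=16 RL=9 RR=4


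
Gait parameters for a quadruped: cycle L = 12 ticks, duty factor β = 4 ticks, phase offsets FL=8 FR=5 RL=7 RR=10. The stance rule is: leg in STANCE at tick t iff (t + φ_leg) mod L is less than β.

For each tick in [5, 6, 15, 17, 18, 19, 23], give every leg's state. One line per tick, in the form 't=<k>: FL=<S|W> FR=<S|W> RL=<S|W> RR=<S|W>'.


t=5: FL=S FR=W RL=S RR=S
t=6: FL=S FR=W RL=S RR=W
t=15: FL=W FR=W RL=W RR=S
t=17: FL=S FR=W RL=S RR=S
t=18: FL=S FR=W RL=S RR=W
t=19: FL=S FR=S RL=S RR=W
t=23: FL=W FR=W RL=W RR=W

t=5: phase=(1,10,0,3) vs β=4 → FL=S FR=W RL=S RR=S
t=6: phase=(2,11,1,4) vs β=4 → FL=S FR=W RL=S RR=W
t=15: phase=(11,8,10,1) vs β=4 → FL=W FR=W RL=W RR=S
t=17: phase=(1,10,0,3) vs β=4 → FL=S FR=W RL=S RR=S
t=18: phase=(2,11,1,4) vs β=4 → FL=S FR=W RL=S RR=W
t=19: phase=(3,0,2,5) vs β=4 → FL=S FR=S RL=S RR=W
t=23: phase=(7,4,6,9) vs β=4 → FL=W FR=W RL=W RR=W


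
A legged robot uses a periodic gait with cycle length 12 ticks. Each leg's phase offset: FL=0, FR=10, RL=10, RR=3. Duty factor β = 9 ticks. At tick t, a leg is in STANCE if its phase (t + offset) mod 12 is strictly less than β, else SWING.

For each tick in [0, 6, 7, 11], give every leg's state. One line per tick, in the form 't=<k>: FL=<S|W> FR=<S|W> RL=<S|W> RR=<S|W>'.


t=0: FL=S FR=W RL=W RR=S
t=6: FL=S FR=S RL=S RR=W
t=7: FL=S FR=S RL=S RR=W
t=11: FL=W FR=W RL=W RR=S

t=0: phase=(0,10,10,3) vs β=9 → FL=S FR=W RL=W RR=S
t=6: phase=(6,4,4,9) vs β=9 → FL=S FR=S RL=S RR=W
t=7: phase=(7,5,5,10) vs β=9 → FL=S FR=S RL=S RR=W
t=11: phase=(11,9,9,2) vs β=9 → FL=W FR=W RL=W RR=S


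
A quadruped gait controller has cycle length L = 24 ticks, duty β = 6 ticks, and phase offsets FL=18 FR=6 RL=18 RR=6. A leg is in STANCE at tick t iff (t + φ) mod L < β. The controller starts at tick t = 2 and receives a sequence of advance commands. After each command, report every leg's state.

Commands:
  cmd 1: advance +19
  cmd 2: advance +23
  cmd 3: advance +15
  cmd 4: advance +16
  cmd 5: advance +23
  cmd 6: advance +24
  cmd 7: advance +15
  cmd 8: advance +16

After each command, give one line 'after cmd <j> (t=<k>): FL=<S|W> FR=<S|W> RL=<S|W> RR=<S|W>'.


start t=2: FL=W FR=W RL=W RR=W
cmd 1: advance +19 → t=21, phase=(15,3,15,3) → FL=W FR=S RL=W RR=S
cmd 2: advance +23 → t=44, phase=(14,2,14,2) → FL=W FR=S RL=W RR=S
cmd 3: advance +15 → t=59, phase=(5,17,5,17) → FL=S FR=W RL=S RR=W
cmd 4: advance +16 → t=75, phase=(21,9,21,9) → FL=W FR=W RL=W RR=W
cmd 5: advance +23 → t=98, phase=(20,8,20,8) → FL=W FR=W RL=W RR=W
cmd 6: advance +24 → t=122, phase=(20,8,20,8) → FL=W FR=W RL=W RR=W
cmd 7: advance +15 → t=137, phase=(11,23,11,23) → FL=W FR=W RL=W RR=W
cmd 8: advance +16 → t=153, phase=(3,15,3,15) → FL=S FR=W RL=S RR=W

after cmd 1 (t=21): FL=W FR=S RL=W RR=S
after cmd 2 (t=44): FL=W FR=S RL=W RR=S
after cmd 3 (t=59): FL=S FR=W RL=S RR=W
after cmd 4 (t=75): FL=W FR=W RL=W RR=W
after cmd 5 (t=98): FL=W FR=W RL=W RR=W
after cmd 6 (t=122): FL=W FR=W RL=W RR=W
after cmd 7 (t=137): FL=W FR=W RL=W RR=W
after cmd 8 (t=153): FL=S FR=W RL=S RR=W


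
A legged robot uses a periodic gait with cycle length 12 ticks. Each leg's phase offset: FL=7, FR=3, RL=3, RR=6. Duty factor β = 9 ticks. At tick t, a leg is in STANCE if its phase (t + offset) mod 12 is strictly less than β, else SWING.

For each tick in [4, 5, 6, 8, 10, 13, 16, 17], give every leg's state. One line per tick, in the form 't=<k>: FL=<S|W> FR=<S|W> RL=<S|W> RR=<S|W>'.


t=4: FL=W FR=S RL=S RR=W
t=5: FL=S FR=S RL=S RR=W
t=6: FL=S FR=W RL=W RR=S
t=8: FL=S FR=W RL=W RR=S
t=10: FL=S FR=S RL=S RR=S
t=13: FL=S FR=S RL=S RR=S
t=16: FL=W FR=S RL=S RR=W
t=17: FL=S FR=S RL=S RR=W

t=4: phase=(11,7,7,10) vs β=9 → FL=W FR=S RL=S RR=W
t=5: phase=(0,8,8,11) vs β=9 → FL=S FR=S RL=S RR=W
t=6: phase=(1,9,9,0) vs β=9 → FL=S FR=W RL=W RR=S
t=8: phase=(3,11,11,2) vs β=9 → FL=S FR=W RL=W RR=S
t=10: phase=(5,1,1,4) vs β=9 → FL=S FR=S RL=S RR=S
t=13: phase=(8,4,4,7) vs β=9 → FL=S FR=S RL=S RR=S
t=16: phase=(11,7,7,10) vs β=9 → FL=W FR=S RL=S RR=W
t=17: phase=(0,8,8,11) vs β=9 → FL=S FR=S RL=S RR=W
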